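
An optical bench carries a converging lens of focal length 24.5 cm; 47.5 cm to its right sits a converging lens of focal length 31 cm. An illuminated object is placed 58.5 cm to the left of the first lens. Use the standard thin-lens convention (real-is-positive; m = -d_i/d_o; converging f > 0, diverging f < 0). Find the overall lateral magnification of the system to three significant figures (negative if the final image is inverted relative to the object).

Lens 1: 1/d_i1 = 1/f_1 - 1/d_o1 = 1/24.5 - 1/58.5 = 0.02372 cm^-1, so d_i1 = 42.154 cm.
m_1 = -(42.154)/58.5 = -0.7206.
That image sits 5.346 cm in front of the second lens, so d_o2 = 5.346 cm.
Lens 2: 1/d_i2 = 1/f_2 - 1/d_o2 = 1/31 - 1/(5.346) = -0.15481 cm^-1, so d_i2 = -6.459 cm.
m_2 = -(-6.459)/(5.346) = 1.2084.
The system's lateral magnification is m_1 m_2 = (-0.7206)(1.2084) = -0.8707.

-0.871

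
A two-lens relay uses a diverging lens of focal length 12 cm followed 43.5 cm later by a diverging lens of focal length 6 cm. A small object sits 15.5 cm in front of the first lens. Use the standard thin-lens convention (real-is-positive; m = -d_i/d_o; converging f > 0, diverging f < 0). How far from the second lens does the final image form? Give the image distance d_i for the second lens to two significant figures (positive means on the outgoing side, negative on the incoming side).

Lens 1: 1/d_i1 = 1/f_1 - 1/d_o1 = 1/(-12) - 1/15.5 = -0.14785 cm^-1, so d_i1 = -6.764 cm.
With d_i1 < 0 the first image is virtual and lies on the object side; the object distance for lens 2 is d_o2 = 43.5 - (-6.764) = 50.264 cm.
Lens 2: 1/d_i2 = 1/f_2 - 1/d_o2 = 1/(-6) - 1/(50.264) = -0.18656 cm^-1, so d_i2 = -5.360 cm.

-5.4 cm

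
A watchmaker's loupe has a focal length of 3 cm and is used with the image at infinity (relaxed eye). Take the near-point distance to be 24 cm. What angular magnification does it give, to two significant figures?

M = D/f = 24/3 = 8.000.

8.0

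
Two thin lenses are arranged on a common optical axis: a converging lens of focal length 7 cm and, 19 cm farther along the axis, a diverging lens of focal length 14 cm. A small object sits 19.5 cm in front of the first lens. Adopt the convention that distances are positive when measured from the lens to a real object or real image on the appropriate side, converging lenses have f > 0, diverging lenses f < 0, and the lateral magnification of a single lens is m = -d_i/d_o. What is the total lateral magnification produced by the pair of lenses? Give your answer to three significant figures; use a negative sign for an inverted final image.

Applying the thin-lens equation to the first lens, 1/7 = 1/19.5 + 1/d_i1, which gives d_i1 = 10.920 cm.
Its lateral magnification is m_1 = -d_i1/d_o1 = -(10.920)/19.5 = -0.5600.
The intermediate image is 10.920 cm to the right of lens 1, so d_o2 = L - d_i1 = 19 - 10.920 = 8.080 cm.
Applying the thin-lens equation again with f_2 = -14 cm and d_o2 = 8.080 cm gives d_i2 = -5.123 cm.
m_2 = -(-5.123)/(8.080) = 0.6341.
The system's lateral magnification is m_1 m_2 = (-0.5600)(0.6341) = -0.3551.

-0.355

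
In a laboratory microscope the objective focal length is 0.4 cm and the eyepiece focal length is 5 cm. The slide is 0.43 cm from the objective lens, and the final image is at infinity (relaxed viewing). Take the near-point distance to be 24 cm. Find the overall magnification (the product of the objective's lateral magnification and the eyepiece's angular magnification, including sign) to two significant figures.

-64

Objective: 1/d_i = 1/f_obj - 1/d_o = 1/0.4 - 1/0.43 = 0.17442 cm^-1, so d_i = 5.733 cm.
m_obj = -d_i/d_o = -5.733/0.43 = -13.333.
Eyepiece angular magnification (image at infinity): M_eye = D/f_e = 24/5 = 4.800.
Overall M = m_obj x M_eye = (-13.333)(4.800) = -64.00.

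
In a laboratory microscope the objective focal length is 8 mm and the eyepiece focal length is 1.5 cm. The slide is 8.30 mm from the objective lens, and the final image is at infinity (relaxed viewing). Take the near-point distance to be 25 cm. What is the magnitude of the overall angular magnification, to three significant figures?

Convert to cm: f_obj = 8 mm = 0.8 cm; d_o = 8.30 mm = 0.83 cm.
Objective: 1/d_i = 1/f_obj - 1/d_o = 1/0.8 - 1/0.83 = 0.04518 cm^-1, so d_i = 22.133 cm.
m_obj = -d_i/d_o = -22.133/0.83 = -26.667.
Eyepiece angular magnification (image at infinity): M_eye = D/f_e = 25/1.5 = 16.667.
Overall M = m_obj x M_eye = (-26.667)(16.667) = -444.44.
|M| = 444.44.

444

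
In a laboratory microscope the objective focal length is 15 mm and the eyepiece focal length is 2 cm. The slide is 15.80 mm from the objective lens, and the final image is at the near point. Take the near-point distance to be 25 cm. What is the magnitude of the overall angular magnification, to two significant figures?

Convert to cm: f_obj = 15 mm = 1.5 cm; d_o = 15.80 mm = 1.58 cm.
Objective: 1/d_i = 1/f_obj - 1/d_o = 1/1.5 - 1/1.58 = 0.03376 cm^-1, so d_i = 29.625 cm.
m_obj = -d_i/d_o = -29.625/1.58 = -18.750.
Eyepiece angular magnification (image at near point): M_eye = 1 + D/f_e = 1 + 25/2 = 13.500.
Overall M = m_obj x M_eye = (-18.750)(13.500) = -253.12.
|M| = 253.12.

250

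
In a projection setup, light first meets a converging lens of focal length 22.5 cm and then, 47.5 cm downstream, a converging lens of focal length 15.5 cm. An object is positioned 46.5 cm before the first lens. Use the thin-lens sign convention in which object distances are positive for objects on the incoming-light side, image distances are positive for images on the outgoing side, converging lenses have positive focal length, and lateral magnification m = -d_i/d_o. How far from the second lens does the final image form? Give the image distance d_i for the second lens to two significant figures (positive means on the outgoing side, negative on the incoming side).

-5.2 cm

Lens 1: 1/d_i1 = 1/f_1 - 1/d_o1 = 1/22.5 - 1/46.5 = 0.02294 cm^-1, so d_i1 = 43.594 cm.
Object distance for lens 2: d_o2 = 47.5 - 43.594 = 3.906 cm.
Lens 2: 1/d_i2 = 1/f_2 - 1/d_o2 = 1/15.5 - 1/(3.906) = -0.19148 cm^-1, so d_i2 = -5.222 cm.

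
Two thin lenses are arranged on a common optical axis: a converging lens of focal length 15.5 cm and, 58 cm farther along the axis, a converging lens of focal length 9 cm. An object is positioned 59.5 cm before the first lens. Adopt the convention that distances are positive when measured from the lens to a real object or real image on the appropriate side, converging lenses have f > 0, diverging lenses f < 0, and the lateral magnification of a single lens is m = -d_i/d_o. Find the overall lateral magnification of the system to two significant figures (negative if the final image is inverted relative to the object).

0.11

First lens: d_i1 = 1/(1/15.5 - 1/59.5) = 20.960 cm.
m_1 = -(20.960)/59.5 = -0.3523.
The intermediate image is 20.960 cm to the right of lens 1, so d_o2 = L - d_i1 = 58 - 20.960 = 37.040 cm.
Second lens: d_i2 = 1/(1/9 - 1/(37.040)) = 11.889 cm.
m_2 = -(11.889)/(37.040) = -0.3210.
Overall magnification: m = m_1 m_2 = 0.1131.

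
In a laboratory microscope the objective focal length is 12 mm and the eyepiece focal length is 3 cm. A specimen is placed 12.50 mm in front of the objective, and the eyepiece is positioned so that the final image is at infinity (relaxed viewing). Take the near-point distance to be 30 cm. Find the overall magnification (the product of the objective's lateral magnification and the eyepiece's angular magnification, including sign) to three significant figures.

-240

Convert to cm: f_obj = 12 mm = 1.2 cm; d_o = 12.50 mm = 1.25 cm.
Objective: 1/d_i = 1/f_obj - 1/d_o = 1/1.2 - 1/1.25 = 0.03333 cm^-1, so d_i = 30.000 cm.
m_obj = -d_i/d_o = -30.000/1.25 = -24.000.
Eyepiece angular magnification (image at infinity): M_eye = D/f_e = 30/3 = 10.000.
Overall M = m_obj x M_eye = (-24.000)(10.000) = -240.00.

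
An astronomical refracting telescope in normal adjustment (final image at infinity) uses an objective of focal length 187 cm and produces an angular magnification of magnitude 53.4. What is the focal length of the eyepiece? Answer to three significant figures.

3.50 cm

|M| = f_obj/f_eye, so f_eye = f_obj/|M| = 187/53.4 = 3.502 cm.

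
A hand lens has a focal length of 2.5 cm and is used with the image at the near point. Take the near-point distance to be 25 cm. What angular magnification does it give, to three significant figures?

11.0

M = 1 + D/f = 1 + 25/2.5 = 11.000.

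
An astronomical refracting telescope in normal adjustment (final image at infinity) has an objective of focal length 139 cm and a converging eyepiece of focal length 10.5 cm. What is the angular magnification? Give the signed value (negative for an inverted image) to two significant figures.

M = -f_obj/f_eye = -139/(10.5) = -13.238.

-13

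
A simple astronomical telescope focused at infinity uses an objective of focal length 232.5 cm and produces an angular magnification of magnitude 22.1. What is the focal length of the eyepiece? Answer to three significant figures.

10.5 cm

|M| = f_obj/f_eye, so f_eye = f_obj/|M| = 232.5/22.1 = 10.520 cm.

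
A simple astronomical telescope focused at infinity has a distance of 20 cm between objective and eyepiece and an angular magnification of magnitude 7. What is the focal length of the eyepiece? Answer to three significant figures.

In normal adjustment the tube length equals f_obj + f_eye and |M| = f_obj/f_eye.
So f_obj = 7 f_eye and 7 f_eye + f_eye = 20 cm, giving f_eye = 20/8 = 2.500 cm and f_obj = 17.500 cm.

2.50 cm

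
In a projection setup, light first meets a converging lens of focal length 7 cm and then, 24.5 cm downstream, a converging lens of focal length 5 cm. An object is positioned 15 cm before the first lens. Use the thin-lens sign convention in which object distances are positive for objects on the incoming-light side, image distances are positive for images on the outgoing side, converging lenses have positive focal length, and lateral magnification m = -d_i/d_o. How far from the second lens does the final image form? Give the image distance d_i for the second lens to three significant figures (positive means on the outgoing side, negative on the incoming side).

First lens: d_i1 = 1/(1/7 - 1/15) = 13.125 cm.
Object distance for lens 2: d_o2 = 24.5 - 13.125 = 11.375 cm.
Second lens: d_i2 = 1/(1/5 - 1/(11.375)) = 8.922 cm.

8.92 cm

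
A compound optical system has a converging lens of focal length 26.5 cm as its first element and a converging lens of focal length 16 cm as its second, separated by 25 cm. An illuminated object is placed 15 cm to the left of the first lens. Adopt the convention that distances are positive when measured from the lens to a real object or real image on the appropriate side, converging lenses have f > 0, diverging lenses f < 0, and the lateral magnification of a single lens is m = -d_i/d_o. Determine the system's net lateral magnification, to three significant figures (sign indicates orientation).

Lens 1: 1/d_i1 = 1/f_1 - 1/d_o1 = 1/26.5 - 1/15 = -0.02893 cm^-1, so d_i1 = -34.565 cm.
m_1 = -(-34.565)/15 = 2.3043.
The intermediate image is virtual, 34.565 cm to the left of lens 1, so d_o2 = L - d_i1 = 25 - (-34.565) = 59.565 cm.
Lens 2: 1/d_i2 = 1/f_2 - 1/d_o2 = 1/16 - 1/(59.565) = 0.04571 cm^-1, so d_i2 = 21.876 cm.
m_2 = -(21.876)/(59.565) = -0.3673.
The system's lateral magnification is m_1 m_2 = (2.3043)(-0.3673) = -0.8463.

-0.846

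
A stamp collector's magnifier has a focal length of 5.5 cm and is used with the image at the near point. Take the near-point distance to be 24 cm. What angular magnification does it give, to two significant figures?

M = 1 + D/f = 1 + 24/5.5 = 5.364.

5.4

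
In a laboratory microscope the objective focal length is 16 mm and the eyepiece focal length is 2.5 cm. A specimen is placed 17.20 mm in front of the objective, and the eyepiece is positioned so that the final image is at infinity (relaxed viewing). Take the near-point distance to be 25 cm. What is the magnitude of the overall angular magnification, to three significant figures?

133

Convert to cm: f_obj = 16 mm = 1.6 cm; d_o = 17.20 mm = 1.72 cm.
Objective: 1/d_i = 1/f_obj - 1/d_o = 1/1.6 - 1/1.72 = 0.04360 cm^-1, so d_i = 22.933 cm.
m_obj = -d_i/d_o = -22.933/1.72 = -13.333.
Eyepiece angular magnification (image at infinity): M_eye = D/f_e = 25/2.5 = 10.000.
Overall M = m_obj x M_eye = (-13.333)(10.000) = -133.33.
|M| = 133.33.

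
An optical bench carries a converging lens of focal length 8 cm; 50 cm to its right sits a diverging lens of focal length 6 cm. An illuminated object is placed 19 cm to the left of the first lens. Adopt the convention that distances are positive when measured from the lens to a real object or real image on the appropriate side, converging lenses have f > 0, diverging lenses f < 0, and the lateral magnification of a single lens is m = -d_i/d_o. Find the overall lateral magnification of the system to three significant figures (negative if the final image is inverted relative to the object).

-0.103

Lens 1: 1/d_i1 = 1/f_1 - 1/d_o1 = 1/8 - 1/19 = 0.07237 cm^-1, so d_i1 = 13.818 cm.
m_1 = -(13.818)/19 = -0.7273.
The intermediate image is 13.818 cm to the right of lens 1, so d_o2 = L - d_i1 = 50 - 13.818 = 36.182 cm.
Lens 2: 1/d_i2 = 1/f_2 - 1/d_o2 = 1/(-6) - 1/(36.182) = -0.19430 cm^-1, so d_i2 = -5.147 cm.
m_2 = -(-5.147)/(36.182) = 0.1422.
Total m = m_1 x m_2 = (-0.7273)(0.1422) = -0.1034.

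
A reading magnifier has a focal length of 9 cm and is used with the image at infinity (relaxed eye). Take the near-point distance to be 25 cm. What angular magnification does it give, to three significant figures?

M = D/f = 25/9 = 2.778.

2.78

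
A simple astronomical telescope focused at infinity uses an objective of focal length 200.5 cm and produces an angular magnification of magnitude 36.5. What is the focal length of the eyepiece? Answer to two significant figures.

|M| = f_obj/f_eye, so f_eye = f_obj/|M| = 200.5/36.5 = 5.493 cm.

5.5 cm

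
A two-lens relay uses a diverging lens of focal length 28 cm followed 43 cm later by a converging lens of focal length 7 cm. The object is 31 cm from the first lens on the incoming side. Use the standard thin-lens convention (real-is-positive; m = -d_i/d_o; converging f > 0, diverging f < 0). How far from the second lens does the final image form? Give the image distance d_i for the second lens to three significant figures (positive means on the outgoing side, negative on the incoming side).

Applying the thin-lens equation to the first lens, 1/(-28) = 1/31 + 1/d_i1, which gives d_i1 = -14.712 cm.
With d_i1 < 0 the first image is virtual and lies on the object side; the object distance for lens 2 is d_o2 = 43 - (-14.712) = 57.712 cm.
Applying the thin-lens equation again with f_2 = 7 cm and d_o2 = 57.712 cm gives d_i2 = 7.966 cm.

7.97 cm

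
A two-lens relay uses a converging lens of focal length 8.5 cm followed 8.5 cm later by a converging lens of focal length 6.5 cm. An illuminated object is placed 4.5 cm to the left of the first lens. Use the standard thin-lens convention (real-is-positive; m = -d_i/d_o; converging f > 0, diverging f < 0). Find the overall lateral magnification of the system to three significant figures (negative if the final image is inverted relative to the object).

First lens: d_i1 = 1/(1/8.5 - 1/4.5) = -9.563 cm.
m_1 = -(-9.563)/4.5 = 2.1250.
With d_i1 < 0 the first image is virtual and lies on the object side; the object distance for lens 2 is d_o2 = 8.5 - (-9.563) = 18.062 cm.
Second lens: d_i2 = 1/(1/6.5 - 1/(18.062)) = 10.154 cm.
m_2 = -(10.154)/(18.062) = -0.5622.
The system's lateral magnification is m_1 m_2 = (2.1250)(-0.5622) = -1.1946.

-1.19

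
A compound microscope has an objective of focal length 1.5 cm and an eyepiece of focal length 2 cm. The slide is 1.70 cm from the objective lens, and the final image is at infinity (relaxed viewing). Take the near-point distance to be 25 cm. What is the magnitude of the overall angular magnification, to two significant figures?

94

Objective: 1/d_i = 1/f_obj - 1/d_o = 1/1.5 - 1/1.70 = 0.07843 cm^-1, so d_i = 12.750 cm.
m_obj = -d_i/d_o = -12.750/1.70 = -7.500.
Eyepiece angular magnification (image at infinity): M_eye = D/f_e = 25/2 = 12.500.
Overall M = m_obj x M_eye = (-7.500)(12.500) = -93.75.
|M| = 93.75.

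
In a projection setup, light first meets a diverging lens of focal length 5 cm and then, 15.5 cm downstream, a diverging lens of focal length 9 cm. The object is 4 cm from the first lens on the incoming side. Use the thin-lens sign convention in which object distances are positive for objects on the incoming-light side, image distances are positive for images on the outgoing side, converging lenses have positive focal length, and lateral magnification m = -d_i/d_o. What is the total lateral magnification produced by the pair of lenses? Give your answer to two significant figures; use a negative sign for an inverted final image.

Applying the thin-lens equation to the first lens, 1/(-5) = 1/4 + 1/d_i1, which gives d_i1 = -2.222 cm.
Its lateral magnification is m_1 = -d_i1/d_o1 = -(-2.222)/4 = 0.5556.
The intermediate image is virtual, 2.222 cm to the left of lens 1, so d_o2 = L - d_i1 = 15.5 - (-2.222) = 17.722 cm.
Applying the thin-lens equation again with f_2 = -9 cm and d_o2 = 17.722 cm gives d_i2 = -5.969 cm.
m_2 = -(-5.969)/(17.722) = 0.3368.
Overall magnification: m = m_1 m_2 = 0.1871.

0.19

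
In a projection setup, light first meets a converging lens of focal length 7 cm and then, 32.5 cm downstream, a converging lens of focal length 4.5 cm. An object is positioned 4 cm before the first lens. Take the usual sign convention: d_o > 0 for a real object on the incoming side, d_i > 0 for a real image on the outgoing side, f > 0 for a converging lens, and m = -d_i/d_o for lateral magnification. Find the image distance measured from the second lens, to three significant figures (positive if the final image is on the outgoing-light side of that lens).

Applying the thin-lens equation to the first lens, 1/7 = 1/4 + 1/d_i1, which gives d_i1 = -9.333 cm.
The intermediate image is virtual, 9.333 cm to the left of lens 1, so d_o2 = L - d_i1 = 32.5 - (-9.333) = 41.833 cm.
Applying the thin-lens equation again with f_2 = 4.5 cm and d_o2 = 41.833 cm gives d_i2 = 5.042 cm.

5.04 cm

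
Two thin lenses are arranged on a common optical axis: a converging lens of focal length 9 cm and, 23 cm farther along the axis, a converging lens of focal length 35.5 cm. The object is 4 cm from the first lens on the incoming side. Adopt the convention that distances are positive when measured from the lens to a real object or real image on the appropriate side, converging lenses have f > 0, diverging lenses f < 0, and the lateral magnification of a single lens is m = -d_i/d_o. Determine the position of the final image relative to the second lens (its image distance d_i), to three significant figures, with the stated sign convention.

First lens: d_i1 = 1/(1/9 - 1/4) = -7.200 cm.
The intermediate image is virtual, 7.200 cm to the left of lens 1, so d_o2 = L - d_i1 = 23 - (-7.200) = 30.200 cm.
Second lens: d_i2 = 1/(1/35.5 - 1/(30.200)) = -202.283 cm.

-202 cm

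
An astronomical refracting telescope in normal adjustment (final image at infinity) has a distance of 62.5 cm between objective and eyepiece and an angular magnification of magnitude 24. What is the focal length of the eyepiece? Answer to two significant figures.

2.5 cm

In normal adjustment the tube length equals f_obj + f_eye and |M| = f_obj/f_eye.
So f_obj = 24 f_eye and 24 f_eye + f_eye = 62.5 cm, giving f_eye = 62.5/25 = 2.500 cm and f_obj = 60.000 cm.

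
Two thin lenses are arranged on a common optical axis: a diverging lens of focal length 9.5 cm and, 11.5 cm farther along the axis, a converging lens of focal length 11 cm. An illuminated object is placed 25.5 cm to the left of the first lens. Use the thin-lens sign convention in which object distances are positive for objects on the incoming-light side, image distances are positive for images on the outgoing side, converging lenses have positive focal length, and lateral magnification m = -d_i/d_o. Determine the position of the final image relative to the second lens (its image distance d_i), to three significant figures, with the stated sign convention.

27.3 cm

Lens 1: 1/d_i1 = 1/f_1 - 1/d_o1 = 1/(-9.5) - 1/25.5 = -0.14448 cm^-1, so d_i1 = -6.921 cm.
The intermediate image is virtual, 6.921 cm to the left of lens 1, so d_o2 = L - d_i1 = 11.5 - (-6.921) = 18.421 cm.
Lens 2: 1/d_i2 = 1/f_2 - 1/d_o2 = 1/11 - 1/(18.421) = 0.03662 cm^-1, so d_i2 = 27.304 cm.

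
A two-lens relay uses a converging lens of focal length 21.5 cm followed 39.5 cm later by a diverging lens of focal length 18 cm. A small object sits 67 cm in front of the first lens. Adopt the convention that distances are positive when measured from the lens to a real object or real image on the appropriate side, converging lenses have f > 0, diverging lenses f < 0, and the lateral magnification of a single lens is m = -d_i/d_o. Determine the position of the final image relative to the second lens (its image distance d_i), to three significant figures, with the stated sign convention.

Lens 1: 1/d_i1 = 1/f_1 - 1/d_o1 = 1/21.5 - 1/67 = 0.03159 cm^-1, so d_i1 = 31.659 cm.
Object distance for lens 2: d_o2 = 39.5 - 31.659 = 7.841 cm.
Lens 2: 1/d_i2 = 1/f_2 - 1/d_o2 = 1/(-18) - 1/(7.841) = -0.18310 cm^-1, so d_i2 = -5.462 cm.

-5.46 cm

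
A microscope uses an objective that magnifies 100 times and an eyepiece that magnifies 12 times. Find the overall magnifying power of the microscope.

The overall magnification of a compound microscope is the product of the objective and eyepiece magnifications:
M = M_obj x M_eye = 100 x 12 = 1200.

1200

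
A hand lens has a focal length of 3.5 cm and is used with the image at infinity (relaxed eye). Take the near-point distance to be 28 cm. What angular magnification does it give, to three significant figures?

M = D/f = 28/3.5 = 8.000.

8.00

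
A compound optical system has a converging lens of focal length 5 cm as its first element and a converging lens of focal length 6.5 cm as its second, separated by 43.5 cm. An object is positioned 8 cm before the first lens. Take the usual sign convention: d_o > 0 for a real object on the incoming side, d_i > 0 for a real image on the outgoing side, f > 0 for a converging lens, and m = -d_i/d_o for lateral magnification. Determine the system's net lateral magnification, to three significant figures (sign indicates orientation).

0.458

Lens 1: 1/d_i1 = 1/f_1 - 1/d_o1 = 1/5 - 1/8 = 0.07500 cm^-1, so d_i1 = 13.333 cm.
m_1 = -(13.333)/8 = -1.6667.
That image sits 30.167 cm in front of the second lens, so d_o2 = 30.167 cm.
Lens 2: 1/d_i2 = 1/f_2 - 1/d_o2 = 1/6.5 - 1/(30.167) = 0.12070 cm^-1, so d_i2 = 8.285 cm.
m_2 = -(8.285)/(30.167) = -0.2746.
Overall magnification: m = m_1 m_2 = 0.4577.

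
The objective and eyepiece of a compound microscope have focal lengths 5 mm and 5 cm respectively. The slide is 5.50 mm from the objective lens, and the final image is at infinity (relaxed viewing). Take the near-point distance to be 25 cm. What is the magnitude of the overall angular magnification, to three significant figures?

Convert to cm: f_obj = 5 mm = 0.5 cm; d_o = 5.50 mm = 0.55 cm.
Objective: 1/d_i = 1/f_obj - 1/d_o = 1/0.5 - 1/0.55 = 0.18182 cm^-1, so d_i = 5.500 cm.
m_obj = -d_i/d_o = -5.500/0.55 = -10.000.
Eyepiece angular magnification (image at infinity): M_eye = D/f_e = 25/5 = 5.000.
Overall M = m_obj x M_eye = (-10.000)(5.000) = -50.00.
|M| = 50.00.

50.0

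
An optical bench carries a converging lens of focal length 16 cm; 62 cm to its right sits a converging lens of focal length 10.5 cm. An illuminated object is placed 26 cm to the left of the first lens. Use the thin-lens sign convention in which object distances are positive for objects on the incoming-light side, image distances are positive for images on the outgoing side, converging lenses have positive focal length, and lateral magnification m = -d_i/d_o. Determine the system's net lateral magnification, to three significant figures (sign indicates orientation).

1.70

Applying the thin-lens equation to the first lens, 1/16 = 1/26 + 1/d_i1, which gives d_i1 = 41.600 cm.
Its lateral magnification is m_1 = -d_i1/d_o1 = -(41.600)/26 = -1.6000.
The intermediate image is 41.600 cm to the right of lens 1, so d_o2 = L - d_i1 = 62 - 41.600 = 20.400 cm.
Applying the thin-lens equation again with f_2 = 10.5 cm and d_o2 = 20.400 cm gives d_i2 = 21.636 cm.
m_2 = -(21.636)/(20.400) = -1.0606.
Total m = m_1 x m_2 = (-1.6000)(-1.0606) = 1.6970.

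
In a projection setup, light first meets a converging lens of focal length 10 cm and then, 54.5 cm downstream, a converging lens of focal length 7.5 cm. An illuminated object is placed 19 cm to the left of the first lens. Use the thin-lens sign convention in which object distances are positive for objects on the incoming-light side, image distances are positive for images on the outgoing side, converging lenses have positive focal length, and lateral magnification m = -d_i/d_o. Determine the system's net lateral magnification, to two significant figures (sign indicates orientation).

0.32

Lens 1: 1/d_i1 = 1/f_1 - 1/d_o1 = 1/10 - 1/19 = 0.04737 cm^-1, so d_i1 = 21.111 cm.
m_1 = -(21.111)/19 = -1.1111.
The intermediate image is 21.111 cm to the right of lens 1, so d_o2 = L - d_i1 = 54.5 - 21.111 = 33.389 cm.
Lens 2: 1/d_i2 = 1/f_2 - 1/d_o2 = 1/7.5 - 1/(33.389) = 0.10338 cm^-1, so d_i2 = 9.673 cm.
m_2 = -(9.673)/(33.389) = -0.2897.
The system's lateral magnification is m_1 m_2 = (-1.1111)(-0.2897) = 0.3219.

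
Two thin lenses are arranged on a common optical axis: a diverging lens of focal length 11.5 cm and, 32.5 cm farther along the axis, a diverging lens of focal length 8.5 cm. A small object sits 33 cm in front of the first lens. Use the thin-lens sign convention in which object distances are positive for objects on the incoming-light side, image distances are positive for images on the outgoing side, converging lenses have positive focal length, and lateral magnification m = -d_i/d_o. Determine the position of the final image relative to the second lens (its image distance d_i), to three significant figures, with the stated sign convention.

-7.04 cm

Applying the thin-lens equation to the first lens, 1/(-11.5) = 1/33 + 1/d_i1, which gives d_i1 = -8.528 cm.
With d_i1 < 0 the first image is virtual and lies on the object side; the object distance for lens 2 is d_o2 = 32.5 - (-8.528) = 41.028 cm.
Applying the thin-lens equation again with f_2 = -8.5 cm and d_o2 = 41.028 cm gives d_i2 = -7.041 cm.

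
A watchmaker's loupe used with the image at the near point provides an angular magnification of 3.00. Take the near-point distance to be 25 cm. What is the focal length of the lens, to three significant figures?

12.5 cm

For the image at the near point, M = 1 + D/f.
f = D/(M - 1) = 25/(3.0 - 1) = 12.500 cm.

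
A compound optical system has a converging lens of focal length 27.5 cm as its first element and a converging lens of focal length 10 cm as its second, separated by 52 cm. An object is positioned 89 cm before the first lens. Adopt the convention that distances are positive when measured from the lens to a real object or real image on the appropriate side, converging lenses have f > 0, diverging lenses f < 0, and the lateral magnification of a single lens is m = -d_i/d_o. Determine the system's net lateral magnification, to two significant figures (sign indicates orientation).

2.0

Lens 1: 1/d_i1 = 1/f_1 - 1/d_o1 = 1/27.5 - 1/89 = 0.02513 cm^-1, so d_i1 = 39.797 cm.
m_1 = -(39.797)/89 = -0.4472.
That image sits 12.203 cm in front of the second lens, so d_o2 = 12.203 cm.
Lens 2: 1/d_i2 = 1/f_2 - 1/d_o2 = 1/10 - 1/(12.203) = 0.01805 cm^-1, so d_i2 = 55.387 cm.
m_2 = -(55.387)/(12.203) = -4.5387.
Total m = m_1 x m_2 = (-0.4472)(-4.5387) = 2.0295.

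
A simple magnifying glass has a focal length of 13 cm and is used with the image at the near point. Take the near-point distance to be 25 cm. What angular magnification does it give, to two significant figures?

2.9

M = 1 + D/f = 1 + 25/13 = 2.923.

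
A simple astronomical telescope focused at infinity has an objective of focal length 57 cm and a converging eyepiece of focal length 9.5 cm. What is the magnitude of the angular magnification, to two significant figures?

|M| = f_obj/|f_eye| = 57/9.5 = 6.000.

6.0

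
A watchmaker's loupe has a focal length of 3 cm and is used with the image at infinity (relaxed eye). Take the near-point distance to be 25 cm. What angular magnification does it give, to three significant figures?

M = D/f = 25/3 = 8.333.

8.33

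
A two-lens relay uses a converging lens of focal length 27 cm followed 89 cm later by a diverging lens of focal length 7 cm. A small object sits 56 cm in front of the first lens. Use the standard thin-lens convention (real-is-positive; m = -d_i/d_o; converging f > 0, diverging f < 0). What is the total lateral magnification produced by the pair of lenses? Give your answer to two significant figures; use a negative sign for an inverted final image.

Lens 1: 1/d_i1 = 1/f_1 - 1/d_o1 = 1/27 - 1/56 = 0.01918 cm^-1, so d_i1 = 52.138 cm.
m_1 = -(52.138)/56 = -0.9310.
Object distance for lens 2: d_o2 = 89 - 52.138 = 36.862 cm.
Lens 2: 1/d_i2 = 1/f_2 - 1/d_o2 = 1/(-7) - 1/(36.862) = -0.16999 cm^-1, so d_i2 = -5.883 cm.
m_2 = -(-5.883)/(36.862) = 0.1596.
Total m = m_1 x m_2 = (-0.9310)(0.1596) = -0.1486.

-0.15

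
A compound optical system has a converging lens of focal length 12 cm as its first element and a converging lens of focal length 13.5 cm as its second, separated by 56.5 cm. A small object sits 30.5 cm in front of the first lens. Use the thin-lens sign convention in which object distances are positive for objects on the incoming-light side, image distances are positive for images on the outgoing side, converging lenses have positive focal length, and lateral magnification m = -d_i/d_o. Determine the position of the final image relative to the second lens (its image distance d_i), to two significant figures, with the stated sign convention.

21 cm

Applying the thin-lens equation to the first lens, 1/12 = 1/30.5 + 1/d_i1, which gives d_i1 = 19.784 cm.
Object distance for lens 2: d_o2 = 56.5 - 19.784 = 36.716 cm.
Applying the thin-lens equation again with f_2 = 13.5 cm and d_o2 = 36.716 cm gives d_i2 = 21.350 cm.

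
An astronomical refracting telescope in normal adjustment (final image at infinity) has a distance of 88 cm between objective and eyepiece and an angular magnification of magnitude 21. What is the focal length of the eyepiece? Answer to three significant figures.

In normal adjustment the tube length equals f_obj + f_eye and |M| = f_obj/f_eye.
So f_obj = 21 f_eye and 21 f_eye + f_eye = 88 cm, giving f_eye = 88/22 = 4.000 cm and f_obj = 84.000 cm.

4.00 cm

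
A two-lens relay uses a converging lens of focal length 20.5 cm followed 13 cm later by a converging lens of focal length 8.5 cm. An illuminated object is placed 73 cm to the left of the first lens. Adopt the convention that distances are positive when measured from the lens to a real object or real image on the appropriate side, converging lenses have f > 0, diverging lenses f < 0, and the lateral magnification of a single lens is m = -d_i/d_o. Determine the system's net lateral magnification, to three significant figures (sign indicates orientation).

-0.138

Lens 1: 1/d_i1 = 1/f_1 - 1/d_o1 = 1/20.5 - 1/73 = 0.03508 cm^-1, so d_i1 = 28.505 cm.
m_1 = -(28.505)/73 = -0.3905.
Since 28.505 cm > 13 cm, the first image lies past the second lens and serves as a virtual object: d_o2 = L - d_i1 = -15.505 cm.
Lens 2: 1/d_i2 = 1/f_2 - 1/d_o2 = 1/8.5 - 1/(-15.505) = 0.18214 cm^-1, so d_i2 = 5.490 cm.
m_2 = -(5.490)/(-15.505) = 0.3541.
Overall magnification: m = m_1 m_2 = -0.1383.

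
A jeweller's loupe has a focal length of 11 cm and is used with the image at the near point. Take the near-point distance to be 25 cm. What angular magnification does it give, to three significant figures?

3.27

M = 1 + D/f = 1 + 25/11 = 3.273.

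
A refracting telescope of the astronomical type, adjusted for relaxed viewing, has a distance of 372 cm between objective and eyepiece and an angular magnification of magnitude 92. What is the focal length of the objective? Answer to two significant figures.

370 cm

In normal adjustment the tube length equals f_obj + f_eye and |M| = f_obj/f_eye.
So f_obj = 92 f_eye and 92 f_eye + f_eye = 372 cm, giving f_eye = 372/93 = 4.000 cm and f_obj = 368.000 cm.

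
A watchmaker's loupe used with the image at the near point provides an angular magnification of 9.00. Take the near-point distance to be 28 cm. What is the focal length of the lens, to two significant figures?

3.5 cm

For the image at the near point, M = 1 + D/f.
f = D/(M - 1) = 28/(9.0 - 1) = 3.500 cm.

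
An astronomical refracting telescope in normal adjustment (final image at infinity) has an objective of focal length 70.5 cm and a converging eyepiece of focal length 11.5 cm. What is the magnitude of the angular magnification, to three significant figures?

|M| = f_obj/|f_eye| = 70.5/11.5 = 6.130.

6.13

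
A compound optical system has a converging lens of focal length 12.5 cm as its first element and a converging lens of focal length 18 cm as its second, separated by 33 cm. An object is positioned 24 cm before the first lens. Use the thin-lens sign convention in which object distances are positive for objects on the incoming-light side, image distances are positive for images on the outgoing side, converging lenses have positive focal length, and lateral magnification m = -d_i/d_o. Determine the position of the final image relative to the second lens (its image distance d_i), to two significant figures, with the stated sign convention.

Lens 1: 1/d_i1 = 1/f_1 - 1/d_o1 = 1/12.5 - 1/24 = 0.03833 cm^-1, so d_i1 = 26.087 cm.
Object distance for lens 2: d_o2 = 33 - 26.087 = 6.913 cm.
Lens 2: 1/d_i2 = 1/f_2 - 1/d_o2 = 1/18 - 1/(6.913) = -0.08910 cm^-1, so d_i2 = -11.224 cm.

-11 cm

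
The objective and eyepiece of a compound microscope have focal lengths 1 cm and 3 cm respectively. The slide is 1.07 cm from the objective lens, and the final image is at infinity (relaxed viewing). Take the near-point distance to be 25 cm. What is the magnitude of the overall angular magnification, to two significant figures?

Objective: 1/d_i = 1/f_obj - 1/d_o = 1/1 - 1/1.07 = 0.06542 cm^-1, so d_i = 15.286 cm.
m_obj = -d_i/d_o = -15.286/1.07 = -14.286.
Eyepiece angular magnification (image at infinity): M_eye = D/f_e = 25/3 = 8.333.
Overall M = m_obj x M_eye = (-14.286)(8.333) = -119.05.
|M| = 119.05.

120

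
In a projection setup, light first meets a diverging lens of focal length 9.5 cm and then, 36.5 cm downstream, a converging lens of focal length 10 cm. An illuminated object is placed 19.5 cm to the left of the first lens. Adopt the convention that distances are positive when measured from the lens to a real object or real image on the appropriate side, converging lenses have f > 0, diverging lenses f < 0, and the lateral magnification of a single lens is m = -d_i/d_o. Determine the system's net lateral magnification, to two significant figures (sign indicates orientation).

-0.10

First lens: d_i1 = 1/(1/(-9.5) - 1/19.5) = -6.388 cm.
m_1 = -(-6.388)/19.5 = 0.3276.
With d_i1 < 0 the first image is virtual and lies on the object side; the object distance for lens 2 is d_o2 = 36.5 - (-6.388) = 42.888 cm.
Second lens: d_i2 = 1/(1/10 - 1/(42.888)) = 13.041 cm.
m_2 = -(13.041)/(42.888) = -0.3041.
Overall magnification: m = m_1 m_2 = -0.0996.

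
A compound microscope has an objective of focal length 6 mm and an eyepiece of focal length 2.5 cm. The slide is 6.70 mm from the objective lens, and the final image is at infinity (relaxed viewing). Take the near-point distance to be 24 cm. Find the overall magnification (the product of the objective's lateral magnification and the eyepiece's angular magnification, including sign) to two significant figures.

Convert to cm: f_obj = 6 mm = 0.6 cm; d_o = 6.70 mm = 0.67 cm.
Objective: 1/d_i = 1/f_obj - 1/d_o = 1/0.6 - 1/0.67 = 0.17413 cm^-1, so d_i = 5.743 cm.
m_obj = -d_i/d_o = -5.743/0.67 = -8.571.
Eyepiece angular magnification (image at infinity): M_eye = D/f_e = 24/2.5 = 9.600.
Overall M = m_obj x M_eye = (-8.571)(9.600) = -82.29.

-82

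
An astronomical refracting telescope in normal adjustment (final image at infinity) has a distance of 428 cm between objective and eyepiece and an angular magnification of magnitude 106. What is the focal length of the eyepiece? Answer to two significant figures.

In normal adjustment the tube length equals f_obj + f_eye and |M| = f_obj/f_eye.
So f_obj = 106 f_eye and 106 f_eye + f_eye = 428 cm, giving f_eye = 428/107 = 4.000 cm and f_obj = 424.000 cm.

4.0 cm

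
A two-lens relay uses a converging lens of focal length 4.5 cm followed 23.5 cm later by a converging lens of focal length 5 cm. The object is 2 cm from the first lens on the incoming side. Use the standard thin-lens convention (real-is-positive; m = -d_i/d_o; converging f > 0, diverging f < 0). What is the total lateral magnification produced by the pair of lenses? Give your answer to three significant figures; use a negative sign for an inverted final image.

Lens 1: 1/d_i1 = 1/f_1 - 1/d_o1 = 1/4.5 - 1/2 = -0.27778 cm^-1, so d_i1 = -3.600 cm.
m_1 = -(-3.600)/2 = 1.8000.
With d_i1 < 0 the first image is virtual and lies on the object side; the object distance for lens 2 is d_o2 = 23.5 - (-3.600) = 27.100 cm.
Lens 2: 1/d_i2 = 1/f_2 - 1/d_o2 = 1/5 - 1/(27.100) = 0.16310 cm^-1, so d_i2 = 6.131 cm.
m_2 = -(6.131)/(27.100) = -0.2262.
Overall magnification: m = m_1 m_2 = -0.4072.

-0.407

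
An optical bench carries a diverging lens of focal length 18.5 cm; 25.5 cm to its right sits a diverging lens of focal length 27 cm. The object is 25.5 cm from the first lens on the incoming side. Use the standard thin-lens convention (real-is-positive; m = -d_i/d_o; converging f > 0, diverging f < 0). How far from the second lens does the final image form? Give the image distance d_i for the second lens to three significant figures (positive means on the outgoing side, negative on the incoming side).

Lens 1: 1/d_i1 = 1/f_1 - 1/d_o1 = 1/(-18.5) - 1/25.5 = -0.09327 cm^-1, so d_i1 = -10.722 cm.
With d_i1 < 0 the first image is virtual and lies on the object side; the object distance for lens 2 is d_o2 = 25.5 - (-10.722) = 36.222 cm.
Lens 2: 1/d_i2 = 1/f_2 - 1/d_o2 = 1/(-27) - 1/(36.222) = -0.06464 cm^-1, so d_i2 = -15.469 cm.

-15.5 cm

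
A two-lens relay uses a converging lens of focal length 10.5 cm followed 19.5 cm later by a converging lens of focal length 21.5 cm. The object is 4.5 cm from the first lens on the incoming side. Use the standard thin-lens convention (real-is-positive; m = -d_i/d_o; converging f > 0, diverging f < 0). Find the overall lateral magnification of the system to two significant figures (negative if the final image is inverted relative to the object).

Lens 1: 1/d_i1 = 1/f_1 - 1/d_o1 = 1/10.5 - 1/4.5 = -0.12698 cm^-1, so d_i1 = -7.875 cm.
m_1 = -(-7.875)/4.5 = 1.7500.
The intermediate image is virtual, 7.875 cm to the left of lens 1, so d_o2 = L - d_i1 = 19.5 - (-7.875) = 27.375 cm.
Lens 2: 1/d_i2 = 1/f_2 - 1/d_o2 = 1/21.5 - 1/(27.375) = 0.00998 cm^-1, so d_i2 = 100.181 cm.
m_2 = -(100.181)/(27.375) = -3.6596.
Overall magnification: m = m_1 m_2 = -6.4043.

-6.4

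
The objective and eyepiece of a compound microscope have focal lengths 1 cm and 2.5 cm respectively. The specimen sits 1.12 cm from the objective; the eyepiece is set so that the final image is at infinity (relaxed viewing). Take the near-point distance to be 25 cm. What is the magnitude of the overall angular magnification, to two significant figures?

83

Objective: 1/d_i = 1/f_obj - 1/d_o = 1/1 - 1/1.12 = 0.10714 cm^-1, so d_i = 9.333 cm.
m_obj = -d_i/d_o = -9.333/1.12 = -8.333.
Eyepiece angular magnification (image at infinity): M_eye = D/f_e = 25/2.5 = 10.000.
Overall M = m_obj x M_eye = (-8.333)(10.000) = -83.33.
|M| = 83.33.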